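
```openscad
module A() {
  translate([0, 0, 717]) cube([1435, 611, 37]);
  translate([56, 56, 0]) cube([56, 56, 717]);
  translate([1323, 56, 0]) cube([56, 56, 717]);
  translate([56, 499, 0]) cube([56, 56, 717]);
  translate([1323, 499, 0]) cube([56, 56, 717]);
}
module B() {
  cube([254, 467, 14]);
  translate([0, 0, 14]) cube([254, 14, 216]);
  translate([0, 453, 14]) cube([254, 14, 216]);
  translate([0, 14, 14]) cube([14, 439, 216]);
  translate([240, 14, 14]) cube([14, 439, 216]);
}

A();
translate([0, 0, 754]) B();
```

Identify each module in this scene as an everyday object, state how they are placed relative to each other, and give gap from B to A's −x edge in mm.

A is a table. B is an open box. The open box is on top of the table. The gap from the open box to the table's −x edge is 0 mm.

The open box's min-x is at 0; the table's min-x is 0; gap = 0 mm.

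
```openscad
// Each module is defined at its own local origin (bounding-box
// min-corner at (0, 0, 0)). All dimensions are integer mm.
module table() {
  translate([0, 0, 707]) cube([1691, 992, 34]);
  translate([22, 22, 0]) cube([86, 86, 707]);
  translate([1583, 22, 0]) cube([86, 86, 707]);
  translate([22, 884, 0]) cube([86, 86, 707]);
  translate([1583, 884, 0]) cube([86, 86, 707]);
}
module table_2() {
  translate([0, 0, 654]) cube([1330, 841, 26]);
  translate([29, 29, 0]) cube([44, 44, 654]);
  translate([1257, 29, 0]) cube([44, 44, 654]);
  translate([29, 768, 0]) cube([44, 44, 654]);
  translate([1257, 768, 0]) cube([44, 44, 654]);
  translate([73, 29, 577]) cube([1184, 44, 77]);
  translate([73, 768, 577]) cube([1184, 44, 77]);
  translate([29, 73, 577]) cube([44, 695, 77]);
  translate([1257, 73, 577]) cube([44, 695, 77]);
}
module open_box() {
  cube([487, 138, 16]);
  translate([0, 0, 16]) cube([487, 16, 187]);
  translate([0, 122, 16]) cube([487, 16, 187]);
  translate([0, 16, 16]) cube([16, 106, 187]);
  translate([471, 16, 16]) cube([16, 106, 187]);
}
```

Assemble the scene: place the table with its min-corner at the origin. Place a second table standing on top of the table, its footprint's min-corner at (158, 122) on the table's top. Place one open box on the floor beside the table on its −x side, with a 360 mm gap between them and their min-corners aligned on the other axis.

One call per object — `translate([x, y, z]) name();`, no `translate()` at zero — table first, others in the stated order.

table();
translate([158, 122, 741]) table_2();
translate([-847, 0, 0]) open_box();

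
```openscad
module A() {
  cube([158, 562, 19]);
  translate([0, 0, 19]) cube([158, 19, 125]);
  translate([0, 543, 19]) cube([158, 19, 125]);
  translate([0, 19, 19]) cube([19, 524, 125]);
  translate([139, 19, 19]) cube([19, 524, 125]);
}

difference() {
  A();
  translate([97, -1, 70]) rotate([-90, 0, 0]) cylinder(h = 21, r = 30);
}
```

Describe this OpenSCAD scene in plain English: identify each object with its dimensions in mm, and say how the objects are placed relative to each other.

A is an open-topped rectangular box: outside dimensions 158×562×144 mm, with a uniform wall and base thickness of 19 mm. The base is a full 158×562 slab on the floor; four walls sit on top of the base. The front and back walls (the −y and +y sides) span the full width; the two side walls fit between them.

The open box has a circular hole of radius 30 mm through its front wall, centred at (x = 97, z = 70).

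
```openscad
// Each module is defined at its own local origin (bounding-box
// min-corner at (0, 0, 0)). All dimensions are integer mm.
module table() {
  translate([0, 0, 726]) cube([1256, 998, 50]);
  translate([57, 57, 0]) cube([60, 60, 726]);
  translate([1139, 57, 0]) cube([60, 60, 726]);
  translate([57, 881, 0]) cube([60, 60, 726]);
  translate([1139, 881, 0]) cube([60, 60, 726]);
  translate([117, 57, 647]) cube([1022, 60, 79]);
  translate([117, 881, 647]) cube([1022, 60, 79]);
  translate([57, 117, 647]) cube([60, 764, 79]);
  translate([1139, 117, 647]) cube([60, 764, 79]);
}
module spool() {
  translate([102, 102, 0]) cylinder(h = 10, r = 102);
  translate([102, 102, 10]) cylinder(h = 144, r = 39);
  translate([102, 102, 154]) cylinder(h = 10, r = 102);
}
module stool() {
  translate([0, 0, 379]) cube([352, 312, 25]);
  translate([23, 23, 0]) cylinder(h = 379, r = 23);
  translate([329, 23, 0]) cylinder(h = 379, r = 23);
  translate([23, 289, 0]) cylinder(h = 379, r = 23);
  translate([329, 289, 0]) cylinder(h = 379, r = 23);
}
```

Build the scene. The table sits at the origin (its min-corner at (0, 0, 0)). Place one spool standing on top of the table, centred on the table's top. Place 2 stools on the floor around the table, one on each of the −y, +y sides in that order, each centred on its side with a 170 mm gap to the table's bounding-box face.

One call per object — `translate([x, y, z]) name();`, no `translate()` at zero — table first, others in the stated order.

table();
translate([526, 397, 776]) spool();
translate([452, -482, 0]) stool();
translate([452, 1168, 0]) stool();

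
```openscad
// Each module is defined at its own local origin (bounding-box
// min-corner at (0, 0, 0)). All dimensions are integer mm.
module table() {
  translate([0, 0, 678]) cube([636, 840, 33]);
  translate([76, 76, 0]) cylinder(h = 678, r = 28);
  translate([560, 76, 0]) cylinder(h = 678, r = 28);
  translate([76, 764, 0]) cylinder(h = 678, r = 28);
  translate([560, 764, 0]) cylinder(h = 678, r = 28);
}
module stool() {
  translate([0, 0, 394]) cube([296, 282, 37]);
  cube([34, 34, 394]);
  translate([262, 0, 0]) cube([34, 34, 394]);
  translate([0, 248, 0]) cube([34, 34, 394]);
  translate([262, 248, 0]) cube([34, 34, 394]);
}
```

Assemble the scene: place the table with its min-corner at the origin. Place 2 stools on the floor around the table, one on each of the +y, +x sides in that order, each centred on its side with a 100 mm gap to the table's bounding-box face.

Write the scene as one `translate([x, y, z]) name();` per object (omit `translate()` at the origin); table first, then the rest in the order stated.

table();
translate([170, 940, 0]) stool();
translate([736, 279, 0]) stool();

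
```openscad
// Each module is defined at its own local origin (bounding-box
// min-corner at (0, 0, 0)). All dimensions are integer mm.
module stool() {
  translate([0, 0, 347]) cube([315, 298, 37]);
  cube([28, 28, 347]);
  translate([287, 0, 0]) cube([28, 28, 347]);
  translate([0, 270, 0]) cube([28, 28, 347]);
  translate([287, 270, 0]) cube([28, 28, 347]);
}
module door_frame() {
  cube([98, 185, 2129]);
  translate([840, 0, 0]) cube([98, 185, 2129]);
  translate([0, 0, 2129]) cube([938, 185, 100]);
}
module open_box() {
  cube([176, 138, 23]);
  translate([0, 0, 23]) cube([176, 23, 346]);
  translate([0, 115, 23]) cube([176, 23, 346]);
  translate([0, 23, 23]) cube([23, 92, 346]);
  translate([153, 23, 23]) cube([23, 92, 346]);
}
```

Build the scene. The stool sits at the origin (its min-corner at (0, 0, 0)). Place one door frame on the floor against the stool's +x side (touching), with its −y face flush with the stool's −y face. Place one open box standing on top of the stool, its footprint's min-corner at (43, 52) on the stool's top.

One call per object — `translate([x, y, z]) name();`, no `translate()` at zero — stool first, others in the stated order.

stool();
translate([315, 0, 0]) door_frame();
translate([43, 52, 384]) open_box();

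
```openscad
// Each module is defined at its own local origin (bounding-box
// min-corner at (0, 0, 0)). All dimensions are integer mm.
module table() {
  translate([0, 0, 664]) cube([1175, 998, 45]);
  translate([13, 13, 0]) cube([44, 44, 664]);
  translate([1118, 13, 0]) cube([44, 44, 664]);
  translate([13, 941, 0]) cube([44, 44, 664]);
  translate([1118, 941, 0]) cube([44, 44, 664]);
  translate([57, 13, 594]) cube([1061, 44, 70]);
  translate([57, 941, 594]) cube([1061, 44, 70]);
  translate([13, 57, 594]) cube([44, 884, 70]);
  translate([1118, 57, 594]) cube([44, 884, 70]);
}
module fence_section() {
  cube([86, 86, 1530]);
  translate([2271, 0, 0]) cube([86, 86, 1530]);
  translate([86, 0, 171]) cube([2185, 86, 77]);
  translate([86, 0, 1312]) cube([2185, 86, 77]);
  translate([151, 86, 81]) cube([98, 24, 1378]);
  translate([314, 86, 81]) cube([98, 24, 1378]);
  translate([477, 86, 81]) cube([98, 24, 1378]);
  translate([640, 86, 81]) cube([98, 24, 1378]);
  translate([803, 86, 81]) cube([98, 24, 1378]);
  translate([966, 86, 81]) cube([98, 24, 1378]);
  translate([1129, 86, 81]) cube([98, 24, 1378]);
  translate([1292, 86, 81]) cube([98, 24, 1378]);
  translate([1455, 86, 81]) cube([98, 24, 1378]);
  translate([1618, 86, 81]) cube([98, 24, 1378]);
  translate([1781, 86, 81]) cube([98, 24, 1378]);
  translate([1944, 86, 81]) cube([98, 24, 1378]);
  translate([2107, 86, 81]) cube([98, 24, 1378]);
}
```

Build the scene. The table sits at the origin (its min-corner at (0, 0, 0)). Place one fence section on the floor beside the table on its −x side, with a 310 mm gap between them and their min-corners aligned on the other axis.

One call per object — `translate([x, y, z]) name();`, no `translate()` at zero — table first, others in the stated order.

table();
translate([-2667, 0, 0]) fence_section();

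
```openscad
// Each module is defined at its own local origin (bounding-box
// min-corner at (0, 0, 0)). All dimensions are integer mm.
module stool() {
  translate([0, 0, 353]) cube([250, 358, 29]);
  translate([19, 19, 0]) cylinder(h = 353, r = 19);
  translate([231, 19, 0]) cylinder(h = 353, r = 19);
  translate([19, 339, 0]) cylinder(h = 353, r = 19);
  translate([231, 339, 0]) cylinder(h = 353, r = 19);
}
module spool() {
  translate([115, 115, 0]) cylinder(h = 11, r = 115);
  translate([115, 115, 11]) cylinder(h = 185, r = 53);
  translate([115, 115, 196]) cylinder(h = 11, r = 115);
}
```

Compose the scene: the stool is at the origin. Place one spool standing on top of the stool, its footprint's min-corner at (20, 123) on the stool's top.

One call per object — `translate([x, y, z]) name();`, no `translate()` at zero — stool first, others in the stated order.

stool();
translate([20, 123, 382]) spool();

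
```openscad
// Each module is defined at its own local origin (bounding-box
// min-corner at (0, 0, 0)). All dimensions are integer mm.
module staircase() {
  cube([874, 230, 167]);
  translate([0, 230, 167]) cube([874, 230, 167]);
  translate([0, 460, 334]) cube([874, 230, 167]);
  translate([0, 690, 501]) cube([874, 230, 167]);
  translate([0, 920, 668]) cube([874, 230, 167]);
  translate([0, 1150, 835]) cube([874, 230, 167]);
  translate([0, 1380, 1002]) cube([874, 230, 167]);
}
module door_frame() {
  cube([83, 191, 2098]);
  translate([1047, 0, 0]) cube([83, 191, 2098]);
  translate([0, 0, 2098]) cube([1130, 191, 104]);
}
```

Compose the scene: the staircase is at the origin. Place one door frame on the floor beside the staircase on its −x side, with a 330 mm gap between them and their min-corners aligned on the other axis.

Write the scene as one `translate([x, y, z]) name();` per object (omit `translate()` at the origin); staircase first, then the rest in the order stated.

staircase();
translate([-1460, 0, 0]) door_frame();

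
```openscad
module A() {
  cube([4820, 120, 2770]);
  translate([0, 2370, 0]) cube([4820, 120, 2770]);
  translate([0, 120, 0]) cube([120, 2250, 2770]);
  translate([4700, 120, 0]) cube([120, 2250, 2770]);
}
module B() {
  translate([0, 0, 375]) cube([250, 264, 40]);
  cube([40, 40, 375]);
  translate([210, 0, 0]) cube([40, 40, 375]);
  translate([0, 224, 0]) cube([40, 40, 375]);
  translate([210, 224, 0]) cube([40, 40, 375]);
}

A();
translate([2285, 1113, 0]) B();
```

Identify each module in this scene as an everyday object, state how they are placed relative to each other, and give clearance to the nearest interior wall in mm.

Clearances: x = 2165, y = 993; minimum 993 mm.

A is a house frame. B is a stool. The stool sits inside the house frame, centred. The clearance to the nearest interior wall is 993 mm.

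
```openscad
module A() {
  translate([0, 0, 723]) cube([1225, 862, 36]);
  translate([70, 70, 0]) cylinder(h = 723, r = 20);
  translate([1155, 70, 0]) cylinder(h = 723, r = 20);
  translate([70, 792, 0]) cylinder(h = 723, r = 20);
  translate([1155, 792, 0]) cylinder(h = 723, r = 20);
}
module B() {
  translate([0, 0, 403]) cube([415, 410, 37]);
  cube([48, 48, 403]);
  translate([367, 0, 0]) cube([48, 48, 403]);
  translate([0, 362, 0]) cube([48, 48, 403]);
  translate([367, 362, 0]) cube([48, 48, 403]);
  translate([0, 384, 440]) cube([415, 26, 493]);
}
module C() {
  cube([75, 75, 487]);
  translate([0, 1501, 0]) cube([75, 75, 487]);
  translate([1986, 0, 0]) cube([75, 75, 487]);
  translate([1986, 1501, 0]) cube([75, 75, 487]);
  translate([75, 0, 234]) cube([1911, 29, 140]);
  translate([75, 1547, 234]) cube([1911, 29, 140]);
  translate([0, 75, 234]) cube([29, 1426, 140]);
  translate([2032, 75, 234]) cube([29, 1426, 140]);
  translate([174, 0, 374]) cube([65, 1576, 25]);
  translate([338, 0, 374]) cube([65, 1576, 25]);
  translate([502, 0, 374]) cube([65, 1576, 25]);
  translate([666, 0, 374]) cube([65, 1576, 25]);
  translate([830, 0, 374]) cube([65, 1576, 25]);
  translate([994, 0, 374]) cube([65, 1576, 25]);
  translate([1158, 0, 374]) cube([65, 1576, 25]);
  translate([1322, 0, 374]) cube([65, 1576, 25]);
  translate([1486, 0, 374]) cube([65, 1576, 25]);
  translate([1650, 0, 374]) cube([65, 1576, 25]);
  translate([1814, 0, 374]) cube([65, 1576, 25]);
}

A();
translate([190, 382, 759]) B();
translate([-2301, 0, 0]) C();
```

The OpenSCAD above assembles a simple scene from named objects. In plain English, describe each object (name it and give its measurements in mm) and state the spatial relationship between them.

A is a table with a 1225×862 mm rectangular top, 36 mm thick, top surface at z = 759 mm, supported by four round legs of 40 mm diameter, each leg's bounding box inset 50 mm from the nearest pair of top edges, running from the floor.

B is a chair. The seat is a 415×410×37 mm slab with its top at z = 440 mm, on four 48×48 mm corner legs (flush with the seat edges, standing on z = 0). A flat backrest 26 mm thick, 493 mm tall, spans the full seat width and rises from the seat top along its +y edge, rear face flush with the rear of the seat.

C is a bed frame 2061 mm long (x) by 1576 mm wide (y). Four 75×75 mm corner posts, 487 mm tall, at the corners of the footprint. Four rails of 29 mm thickness and 140 mm height run between adjacent posts with their undersides at z = 234 mm, their outer faces flush with the outside of the frame (the two x-running rails run between the posts' inner faces; the two y-running rails run between the posts' inner faces). 11 slats, each 65 mm wide (x) and 25 mm thick, lie across the top of the two x-running rails, running the full 1576 mm width of the frame in y; the slats are evenly spaced along x between the inner faces of the end posts with equal gaps (rounded down to the nearest mm) at the −x end and between each pair — any rounding remainder accumulates at the +x end.

The chair is on top of the table. The bed frame is on the floor beside the table on its −x side.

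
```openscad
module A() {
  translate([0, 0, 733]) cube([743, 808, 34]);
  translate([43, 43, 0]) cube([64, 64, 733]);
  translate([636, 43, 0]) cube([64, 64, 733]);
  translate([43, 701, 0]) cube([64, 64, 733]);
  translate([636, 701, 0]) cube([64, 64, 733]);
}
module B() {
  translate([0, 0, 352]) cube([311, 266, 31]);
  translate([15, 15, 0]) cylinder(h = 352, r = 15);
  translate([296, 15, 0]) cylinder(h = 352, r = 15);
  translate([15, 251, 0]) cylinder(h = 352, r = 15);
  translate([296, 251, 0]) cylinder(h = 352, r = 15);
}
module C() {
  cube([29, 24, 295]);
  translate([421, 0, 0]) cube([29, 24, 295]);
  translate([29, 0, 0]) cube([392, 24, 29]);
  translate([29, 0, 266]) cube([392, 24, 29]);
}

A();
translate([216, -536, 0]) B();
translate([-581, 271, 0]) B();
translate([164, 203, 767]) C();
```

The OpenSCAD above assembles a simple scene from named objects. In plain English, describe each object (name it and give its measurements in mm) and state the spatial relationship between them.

A is a rectangular dining table. The top is 743×808×34 mm with its upper surface at z = 767 mm. It stands on four 64×64 mm square legs, each inset 43 mm from the nearest pair of top edges, running from the floor to the underside of the top.

B is a four-legged stool. The seat is a 311×266×31 mm slab whose top surface is at z = 383 mm; four round legs, each 30 mm in diameter, run from the floor (z = 0) to the underside of the seat, each leg's axis is inset half a diameter from the nearest pair of seat edges (so the leg's bounding box is flush with the corner).

C is a rectangular picture frame lying in the x–z plane (depth along y). The opening is 392 mm wide (x) by 237 mm tall (z), surrounded by a border 29 mm wide on all four sides. The frame is 24 mm deep and is made of two full-height vertical stiles with two horizontal rails fitted between them.

Two stools sit around the table at the −y, −x sides. The picture frame is on top of the table.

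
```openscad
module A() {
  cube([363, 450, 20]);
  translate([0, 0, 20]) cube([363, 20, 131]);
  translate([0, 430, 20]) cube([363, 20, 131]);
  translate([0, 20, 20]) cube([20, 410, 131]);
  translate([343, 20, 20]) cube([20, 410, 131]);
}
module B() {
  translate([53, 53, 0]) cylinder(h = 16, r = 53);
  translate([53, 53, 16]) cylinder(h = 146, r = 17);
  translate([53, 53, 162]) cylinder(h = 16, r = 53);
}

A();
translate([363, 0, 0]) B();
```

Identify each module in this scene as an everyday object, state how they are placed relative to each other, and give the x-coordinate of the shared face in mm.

The open box's +x face and the spool's −x face are both at x = 363 mm.

A is an open box. B is a spool. The spool is against the open box's +x side, with their −y faces flush. The x-coordinate of the shared face is 363 mm.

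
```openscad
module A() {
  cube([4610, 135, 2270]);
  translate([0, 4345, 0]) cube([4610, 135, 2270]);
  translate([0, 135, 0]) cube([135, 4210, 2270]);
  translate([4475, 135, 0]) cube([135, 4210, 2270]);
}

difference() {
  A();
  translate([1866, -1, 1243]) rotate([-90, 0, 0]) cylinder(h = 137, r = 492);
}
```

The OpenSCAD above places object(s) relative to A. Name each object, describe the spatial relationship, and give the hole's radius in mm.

A is a house frame. The house frame has a circular hole through its front wall. The hole's radius is 492 mm.

The subtracted cylinder has r = 492 mm.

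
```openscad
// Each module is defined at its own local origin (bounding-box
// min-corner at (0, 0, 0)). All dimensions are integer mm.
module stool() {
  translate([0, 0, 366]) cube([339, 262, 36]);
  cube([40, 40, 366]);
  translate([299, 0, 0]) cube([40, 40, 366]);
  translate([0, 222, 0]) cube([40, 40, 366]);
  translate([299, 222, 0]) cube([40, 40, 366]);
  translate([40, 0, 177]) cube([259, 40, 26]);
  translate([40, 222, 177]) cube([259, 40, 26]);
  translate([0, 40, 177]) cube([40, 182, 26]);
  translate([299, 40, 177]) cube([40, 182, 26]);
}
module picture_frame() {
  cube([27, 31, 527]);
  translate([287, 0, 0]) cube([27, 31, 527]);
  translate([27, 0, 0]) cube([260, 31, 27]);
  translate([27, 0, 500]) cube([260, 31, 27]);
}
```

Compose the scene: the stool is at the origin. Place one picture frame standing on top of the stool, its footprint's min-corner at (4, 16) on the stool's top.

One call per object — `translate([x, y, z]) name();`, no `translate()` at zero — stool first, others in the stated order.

stool();
translate([4, 16, 402]) picture_frame();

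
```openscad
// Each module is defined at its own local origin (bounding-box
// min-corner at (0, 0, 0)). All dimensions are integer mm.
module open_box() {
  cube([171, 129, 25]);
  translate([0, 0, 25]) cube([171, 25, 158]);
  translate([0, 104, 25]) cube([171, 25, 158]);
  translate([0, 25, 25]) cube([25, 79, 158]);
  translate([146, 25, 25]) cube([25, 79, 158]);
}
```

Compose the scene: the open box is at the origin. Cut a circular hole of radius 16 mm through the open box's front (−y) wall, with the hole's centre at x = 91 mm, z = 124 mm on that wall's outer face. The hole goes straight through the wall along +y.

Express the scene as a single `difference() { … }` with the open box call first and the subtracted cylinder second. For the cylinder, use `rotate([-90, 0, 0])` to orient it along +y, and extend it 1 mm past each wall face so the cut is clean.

difference() {
  open_box();
  translate([91, -1, 124]) rotate([-90, 0, 0]) cylinder(h = 27, r = 16);
}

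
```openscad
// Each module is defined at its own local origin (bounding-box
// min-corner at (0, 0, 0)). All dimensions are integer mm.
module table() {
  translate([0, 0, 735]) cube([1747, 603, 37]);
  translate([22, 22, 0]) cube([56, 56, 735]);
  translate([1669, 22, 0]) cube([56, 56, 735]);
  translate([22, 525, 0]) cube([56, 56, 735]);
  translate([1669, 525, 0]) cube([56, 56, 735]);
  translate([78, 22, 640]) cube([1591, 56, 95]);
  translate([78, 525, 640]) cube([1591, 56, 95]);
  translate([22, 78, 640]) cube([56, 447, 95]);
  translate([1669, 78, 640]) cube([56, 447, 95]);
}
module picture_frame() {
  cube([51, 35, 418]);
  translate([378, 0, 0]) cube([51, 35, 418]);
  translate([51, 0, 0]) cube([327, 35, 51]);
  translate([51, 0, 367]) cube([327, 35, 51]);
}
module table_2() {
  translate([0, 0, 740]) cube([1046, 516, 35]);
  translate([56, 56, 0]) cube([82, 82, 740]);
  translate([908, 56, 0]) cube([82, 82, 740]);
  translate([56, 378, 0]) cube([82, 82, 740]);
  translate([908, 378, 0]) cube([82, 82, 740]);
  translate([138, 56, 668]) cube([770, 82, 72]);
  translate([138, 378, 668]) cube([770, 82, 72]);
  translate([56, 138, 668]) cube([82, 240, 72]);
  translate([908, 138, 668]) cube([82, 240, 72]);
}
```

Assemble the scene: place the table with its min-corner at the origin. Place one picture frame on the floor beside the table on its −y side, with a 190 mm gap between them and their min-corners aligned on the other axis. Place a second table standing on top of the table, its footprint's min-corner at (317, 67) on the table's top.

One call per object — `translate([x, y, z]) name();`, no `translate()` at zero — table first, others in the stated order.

table();
translate([0, -225, 0]) picture_frame();
translate([317, 67, 772]) table_2();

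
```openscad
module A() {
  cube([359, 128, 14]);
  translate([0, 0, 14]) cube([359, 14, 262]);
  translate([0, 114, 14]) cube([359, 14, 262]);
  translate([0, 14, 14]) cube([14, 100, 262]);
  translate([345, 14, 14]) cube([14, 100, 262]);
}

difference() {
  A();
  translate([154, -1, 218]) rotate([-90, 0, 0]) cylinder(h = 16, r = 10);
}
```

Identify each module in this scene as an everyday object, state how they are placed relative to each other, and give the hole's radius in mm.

A is an open box. The open box has a circular hole through its front wall. The hole's radius is 10 mm.

The subtracted cylinder has r = 10 mm.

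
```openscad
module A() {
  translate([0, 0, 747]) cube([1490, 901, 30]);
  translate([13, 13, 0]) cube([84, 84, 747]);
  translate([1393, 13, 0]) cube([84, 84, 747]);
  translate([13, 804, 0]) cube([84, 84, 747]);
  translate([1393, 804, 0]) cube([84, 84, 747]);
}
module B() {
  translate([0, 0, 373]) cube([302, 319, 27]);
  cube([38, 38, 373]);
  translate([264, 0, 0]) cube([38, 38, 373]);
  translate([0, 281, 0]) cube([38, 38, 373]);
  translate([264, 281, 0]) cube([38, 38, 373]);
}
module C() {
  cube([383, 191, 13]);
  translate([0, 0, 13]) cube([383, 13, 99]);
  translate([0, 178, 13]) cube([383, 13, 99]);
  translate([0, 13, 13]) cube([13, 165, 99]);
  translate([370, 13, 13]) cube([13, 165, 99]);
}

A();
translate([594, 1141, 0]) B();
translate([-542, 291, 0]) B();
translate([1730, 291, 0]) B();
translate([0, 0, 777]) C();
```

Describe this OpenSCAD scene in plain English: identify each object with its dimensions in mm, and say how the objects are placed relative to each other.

A is a rectangular dining table. The top is 1490×901×30 mm with its upper surface at z = 777 mm. It stands on four 84×84 mm square legs, each inset 13 mm from the nearest pair of top edges, running from the floor to the underside of the top.

B is a simple wooden stool: a rectangular seat 302 mm (x) by 319 mm (y), 27 mm thick, top face at z = 400 mm, on four square legs, each 38×38 mm in cross-section. The legs rest on z = 0, each flush with a corner of the seat.

C is an open-topped rectangular box: outside dimensions 383×191×112 mm, with a uniform wall and base thickness of 13 mm. The base is a full 383×191 slab on the floor; four walls sit on top of the base. The front and back walls (the −y and +y sides) span the full width; the two side walls fit between them.

Three stools sit around the table at the +y, −x, +x sides. The open box is on top of the table.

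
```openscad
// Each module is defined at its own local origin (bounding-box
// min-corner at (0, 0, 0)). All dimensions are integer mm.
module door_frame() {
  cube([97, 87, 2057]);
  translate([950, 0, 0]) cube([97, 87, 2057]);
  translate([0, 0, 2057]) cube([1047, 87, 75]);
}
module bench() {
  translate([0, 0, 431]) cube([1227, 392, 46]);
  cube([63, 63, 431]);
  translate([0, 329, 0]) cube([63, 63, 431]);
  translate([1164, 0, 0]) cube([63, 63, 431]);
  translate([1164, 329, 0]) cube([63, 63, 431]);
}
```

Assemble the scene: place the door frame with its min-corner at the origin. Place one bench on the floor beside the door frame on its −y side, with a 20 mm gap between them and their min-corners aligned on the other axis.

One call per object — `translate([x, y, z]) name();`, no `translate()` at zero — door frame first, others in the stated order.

door_frame();
translate([0, -412, 0]) bench();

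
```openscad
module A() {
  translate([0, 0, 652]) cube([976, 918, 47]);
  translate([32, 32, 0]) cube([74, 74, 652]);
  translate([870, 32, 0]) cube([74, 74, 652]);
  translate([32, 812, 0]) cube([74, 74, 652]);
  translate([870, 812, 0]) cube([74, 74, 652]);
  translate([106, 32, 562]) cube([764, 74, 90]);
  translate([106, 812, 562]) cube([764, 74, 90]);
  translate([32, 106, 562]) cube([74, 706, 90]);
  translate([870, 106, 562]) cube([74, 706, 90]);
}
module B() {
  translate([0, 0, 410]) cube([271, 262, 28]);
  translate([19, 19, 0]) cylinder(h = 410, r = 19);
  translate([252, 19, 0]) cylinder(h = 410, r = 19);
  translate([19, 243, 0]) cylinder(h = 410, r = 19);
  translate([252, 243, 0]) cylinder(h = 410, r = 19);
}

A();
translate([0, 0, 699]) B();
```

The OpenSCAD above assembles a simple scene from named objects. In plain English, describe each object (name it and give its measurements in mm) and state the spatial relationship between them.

A is a table with a 976×918 mm rectangular top, 47 mm thick, top surface at z = 699 mm, supported by four 74×74 mm square legs, each inset 32 mm from the nearest pair of top edges, running from the floor. Four apron rails, 74 mm thick and 90 mm tall, run between adjacent legs with their top edges flush with the underside of the top and their outer faces flush with the legs' outer faces.

B is a four-legged stool. The seat is 271×262 mm, 28 mm thick, top at z = 438 mm. It stands on four round legs, each 38 mm in diameter, from z = 0 to the seat underside, each leg's axis is inset half a diameter from the nearest pair of seat edges (so the leg's bounding box is flush with the corner).

The stool is on top of the table.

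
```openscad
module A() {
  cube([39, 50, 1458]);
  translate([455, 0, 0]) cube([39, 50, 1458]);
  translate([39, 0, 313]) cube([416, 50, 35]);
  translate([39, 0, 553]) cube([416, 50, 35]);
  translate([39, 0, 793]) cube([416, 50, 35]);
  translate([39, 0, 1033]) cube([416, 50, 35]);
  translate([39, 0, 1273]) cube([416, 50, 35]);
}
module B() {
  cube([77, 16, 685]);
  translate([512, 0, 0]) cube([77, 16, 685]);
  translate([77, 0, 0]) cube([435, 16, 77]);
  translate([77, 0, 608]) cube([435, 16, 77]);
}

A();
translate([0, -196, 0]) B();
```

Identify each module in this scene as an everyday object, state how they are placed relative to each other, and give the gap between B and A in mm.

The picture frame's nearest face is 180 mm from the ladder's −y face.

A is a ladder. B is a picture frame. The picture frame is on the floor beside the ladder on its −y side. The gap between the picture frame and the ladder is 180 mm.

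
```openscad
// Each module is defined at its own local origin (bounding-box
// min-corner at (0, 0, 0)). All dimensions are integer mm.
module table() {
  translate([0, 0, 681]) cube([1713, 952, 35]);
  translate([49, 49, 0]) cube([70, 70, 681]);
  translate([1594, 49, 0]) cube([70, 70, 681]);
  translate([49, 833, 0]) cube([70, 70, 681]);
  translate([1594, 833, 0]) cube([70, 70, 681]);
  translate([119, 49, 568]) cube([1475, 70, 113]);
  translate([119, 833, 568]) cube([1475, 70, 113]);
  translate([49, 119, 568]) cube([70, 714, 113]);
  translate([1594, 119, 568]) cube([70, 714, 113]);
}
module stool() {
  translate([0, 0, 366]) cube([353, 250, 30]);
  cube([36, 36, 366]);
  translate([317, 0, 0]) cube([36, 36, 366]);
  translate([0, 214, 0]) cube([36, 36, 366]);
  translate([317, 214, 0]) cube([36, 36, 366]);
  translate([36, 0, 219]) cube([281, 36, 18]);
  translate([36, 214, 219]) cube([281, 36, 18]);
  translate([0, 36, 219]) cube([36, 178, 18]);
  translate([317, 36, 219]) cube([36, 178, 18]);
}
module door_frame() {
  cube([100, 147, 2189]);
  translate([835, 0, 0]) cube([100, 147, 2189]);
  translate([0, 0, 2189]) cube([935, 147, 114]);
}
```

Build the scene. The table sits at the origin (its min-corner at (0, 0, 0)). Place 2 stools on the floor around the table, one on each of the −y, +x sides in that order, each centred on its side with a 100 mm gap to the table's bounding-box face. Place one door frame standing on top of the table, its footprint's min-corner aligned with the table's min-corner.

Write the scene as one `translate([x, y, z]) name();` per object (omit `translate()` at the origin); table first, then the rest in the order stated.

table();
translate([680, -350, 0]) stool();
translate([1813, 351, 0]) stool();
translate([0, 0, 716]) door_frame();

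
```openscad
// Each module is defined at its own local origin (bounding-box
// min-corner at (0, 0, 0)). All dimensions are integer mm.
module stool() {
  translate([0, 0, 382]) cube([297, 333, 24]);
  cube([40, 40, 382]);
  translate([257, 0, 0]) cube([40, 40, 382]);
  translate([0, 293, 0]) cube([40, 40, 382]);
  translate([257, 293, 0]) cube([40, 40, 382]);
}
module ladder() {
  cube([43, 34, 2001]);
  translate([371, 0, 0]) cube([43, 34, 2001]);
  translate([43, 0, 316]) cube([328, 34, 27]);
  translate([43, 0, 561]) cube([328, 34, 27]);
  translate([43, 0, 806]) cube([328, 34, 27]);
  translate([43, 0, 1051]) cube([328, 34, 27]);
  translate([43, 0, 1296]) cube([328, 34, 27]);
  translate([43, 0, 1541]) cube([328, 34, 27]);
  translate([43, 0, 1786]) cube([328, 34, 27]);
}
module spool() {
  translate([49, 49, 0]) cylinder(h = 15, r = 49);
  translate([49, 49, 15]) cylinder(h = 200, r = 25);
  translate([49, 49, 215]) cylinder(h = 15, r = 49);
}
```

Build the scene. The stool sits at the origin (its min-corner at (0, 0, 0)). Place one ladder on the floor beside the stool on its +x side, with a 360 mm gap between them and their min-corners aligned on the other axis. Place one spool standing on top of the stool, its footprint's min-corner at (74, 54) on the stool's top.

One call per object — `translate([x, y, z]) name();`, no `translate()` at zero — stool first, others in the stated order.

stool();
translate([657, 0, 0]) ladder();
translate([74, 54, 406]) spool();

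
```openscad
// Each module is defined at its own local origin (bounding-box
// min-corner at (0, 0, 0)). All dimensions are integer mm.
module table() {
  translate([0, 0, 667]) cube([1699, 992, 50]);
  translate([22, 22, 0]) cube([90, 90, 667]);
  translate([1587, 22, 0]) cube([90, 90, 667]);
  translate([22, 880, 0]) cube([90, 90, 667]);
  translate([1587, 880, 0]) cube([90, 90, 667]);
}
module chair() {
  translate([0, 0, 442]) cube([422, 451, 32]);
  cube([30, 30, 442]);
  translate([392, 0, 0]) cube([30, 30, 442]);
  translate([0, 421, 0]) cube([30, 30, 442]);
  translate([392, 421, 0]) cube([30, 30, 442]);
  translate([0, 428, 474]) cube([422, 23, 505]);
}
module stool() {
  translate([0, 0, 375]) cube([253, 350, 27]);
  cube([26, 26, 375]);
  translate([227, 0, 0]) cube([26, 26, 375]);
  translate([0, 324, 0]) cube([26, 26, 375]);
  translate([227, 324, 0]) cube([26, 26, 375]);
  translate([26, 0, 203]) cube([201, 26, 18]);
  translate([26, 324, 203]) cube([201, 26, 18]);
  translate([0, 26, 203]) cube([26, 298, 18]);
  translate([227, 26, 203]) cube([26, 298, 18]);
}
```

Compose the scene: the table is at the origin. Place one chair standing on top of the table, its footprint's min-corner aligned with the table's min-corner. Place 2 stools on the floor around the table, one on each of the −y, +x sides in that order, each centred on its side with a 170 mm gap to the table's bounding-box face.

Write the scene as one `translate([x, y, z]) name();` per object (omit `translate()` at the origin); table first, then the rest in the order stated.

table();
translate([0, 0, 717]) chair();
translate([723, -520, 0]) stool();
translate([1869, 321, 0]) stool();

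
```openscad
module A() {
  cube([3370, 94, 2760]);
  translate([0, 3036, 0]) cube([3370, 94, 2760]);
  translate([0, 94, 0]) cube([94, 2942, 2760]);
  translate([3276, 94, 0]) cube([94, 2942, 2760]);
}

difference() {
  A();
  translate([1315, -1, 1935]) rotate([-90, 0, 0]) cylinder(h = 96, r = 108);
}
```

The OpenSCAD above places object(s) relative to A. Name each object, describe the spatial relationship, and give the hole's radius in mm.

A is a house frame. The house frame has a circular hole through its front wall. The hole's radius is 108 mm.

The subtracted cylinder has r = 108 mm.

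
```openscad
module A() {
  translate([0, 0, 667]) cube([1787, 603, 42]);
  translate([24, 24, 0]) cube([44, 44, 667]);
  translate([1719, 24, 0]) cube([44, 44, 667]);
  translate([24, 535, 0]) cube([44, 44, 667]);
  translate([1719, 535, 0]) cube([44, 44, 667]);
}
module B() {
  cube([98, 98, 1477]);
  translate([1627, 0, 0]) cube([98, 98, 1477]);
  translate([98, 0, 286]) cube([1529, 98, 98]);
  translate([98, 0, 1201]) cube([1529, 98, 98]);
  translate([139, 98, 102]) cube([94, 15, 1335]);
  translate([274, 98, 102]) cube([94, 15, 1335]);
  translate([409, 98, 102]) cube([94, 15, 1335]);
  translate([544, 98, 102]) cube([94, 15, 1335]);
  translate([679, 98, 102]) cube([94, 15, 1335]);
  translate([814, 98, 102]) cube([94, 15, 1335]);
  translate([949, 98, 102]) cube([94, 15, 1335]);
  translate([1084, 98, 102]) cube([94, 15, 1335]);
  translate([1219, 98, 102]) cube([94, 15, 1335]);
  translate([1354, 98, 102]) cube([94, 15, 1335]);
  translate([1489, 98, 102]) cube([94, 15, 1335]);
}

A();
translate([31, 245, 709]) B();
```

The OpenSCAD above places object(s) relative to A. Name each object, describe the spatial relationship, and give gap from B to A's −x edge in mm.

The fence section's min-x is at 31; the table's min-x is 0; gap = 31 mm.

A is a table. B is a fence section. The fence section is on top of the table, centred. The gap from the fence section to the table's −x edge is 31 mm.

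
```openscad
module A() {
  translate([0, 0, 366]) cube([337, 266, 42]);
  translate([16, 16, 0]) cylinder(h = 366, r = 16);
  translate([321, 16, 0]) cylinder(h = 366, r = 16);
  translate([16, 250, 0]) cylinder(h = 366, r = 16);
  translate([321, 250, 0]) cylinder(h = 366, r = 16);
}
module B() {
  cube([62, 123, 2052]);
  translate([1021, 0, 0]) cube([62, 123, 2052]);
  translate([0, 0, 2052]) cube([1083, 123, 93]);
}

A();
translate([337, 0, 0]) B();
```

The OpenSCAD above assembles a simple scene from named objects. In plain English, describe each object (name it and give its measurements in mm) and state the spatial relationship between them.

A is a four-legged stool. The seat is a 337×266×42 mm slab whose top surface is at z = 408 mm; four round legs, each 32 mm in diameter, run from the floor (z = 0) to the underside of the seat, each leg's axis is inset half a diameter from the nearest pair of seat edges (so the leg's bounding box is flush with the corner).

B is a rectangular door frame: two vertical jambs of 62×123 mm section, 2052 mm tall, with a clear opening 959 mm wide between their inner faces. A header 93 mm tall and 123 mm deep lies on top of the jambs and spans the full outside width.

The door frame is against the stool's +x side, with their −y faces flush.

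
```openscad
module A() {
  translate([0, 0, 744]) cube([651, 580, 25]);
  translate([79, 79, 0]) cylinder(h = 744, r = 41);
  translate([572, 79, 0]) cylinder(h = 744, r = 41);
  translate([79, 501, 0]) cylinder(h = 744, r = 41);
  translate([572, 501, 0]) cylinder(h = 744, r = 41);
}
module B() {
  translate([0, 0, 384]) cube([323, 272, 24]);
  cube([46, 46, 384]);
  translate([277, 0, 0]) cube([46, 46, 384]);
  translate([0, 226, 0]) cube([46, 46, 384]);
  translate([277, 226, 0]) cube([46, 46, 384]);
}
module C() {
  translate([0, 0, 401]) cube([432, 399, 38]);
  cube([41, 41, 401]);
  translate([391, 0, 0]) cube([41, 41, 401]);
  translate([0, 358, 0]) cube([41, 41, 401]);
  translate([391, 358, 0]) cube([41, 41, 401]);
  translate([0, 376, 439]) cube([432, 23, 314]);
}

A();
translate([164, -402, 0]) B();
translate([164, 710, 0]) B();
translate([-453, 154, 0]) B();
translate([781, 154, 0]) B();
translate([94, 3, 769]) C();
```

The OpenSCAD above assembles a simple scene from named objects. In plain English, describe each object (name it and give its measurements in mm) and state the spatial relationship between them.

A is a table with a 651×580 mm rectangular top, 25 mm thick, top surface at z = 769 mm, supported by four round legs of 82 mm diameter, each leg's bounding box inset 38 mm from the nearest pair of top edges, running from the floor.

B is a four-legged stool. The seat is a 323×272×24 mm slab whose top surface is at z = 408 mm; four square legs, each 46×46 mm in cross-section, run from the floor (z = 0) to the underside of the seat, each flush with a corner of the seat.

C is a chair. The seat is a 432×399×38 mm slab with its top at z = 439 mm, on four 41×41 mm corner legs (flush with the seat edges, standing on z = 0). A flat backrest 23 mm thick, 314 mm tall, spans the full seat width and rises from the seat top along its +y edge, rear face flush with the rear of the seat.

Four stools sit around the table at the −y, +y, −x, +x sides. The chair is on top of the table.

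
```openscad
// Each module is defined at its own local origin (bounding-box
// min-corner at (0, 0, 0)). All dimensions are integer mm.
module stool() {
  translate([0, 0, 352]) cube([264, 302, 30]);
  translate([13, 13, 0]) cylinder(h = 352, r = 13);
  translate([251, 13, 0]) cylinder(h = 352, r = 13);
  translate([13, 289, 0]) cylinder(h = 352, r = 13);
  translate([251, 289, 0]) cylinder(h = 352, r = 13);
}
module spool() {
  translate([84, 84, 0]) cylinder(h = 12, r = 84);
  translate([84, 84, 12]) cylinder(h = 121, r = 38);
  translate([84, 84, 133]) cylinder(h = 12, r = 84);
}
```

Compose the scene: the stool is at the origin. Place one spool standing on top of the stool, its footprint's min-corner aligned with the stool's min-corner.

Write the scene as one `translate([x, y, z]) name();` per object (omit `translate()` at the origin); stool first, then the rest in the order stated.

stool();
translate([0, 0, 382]) spool();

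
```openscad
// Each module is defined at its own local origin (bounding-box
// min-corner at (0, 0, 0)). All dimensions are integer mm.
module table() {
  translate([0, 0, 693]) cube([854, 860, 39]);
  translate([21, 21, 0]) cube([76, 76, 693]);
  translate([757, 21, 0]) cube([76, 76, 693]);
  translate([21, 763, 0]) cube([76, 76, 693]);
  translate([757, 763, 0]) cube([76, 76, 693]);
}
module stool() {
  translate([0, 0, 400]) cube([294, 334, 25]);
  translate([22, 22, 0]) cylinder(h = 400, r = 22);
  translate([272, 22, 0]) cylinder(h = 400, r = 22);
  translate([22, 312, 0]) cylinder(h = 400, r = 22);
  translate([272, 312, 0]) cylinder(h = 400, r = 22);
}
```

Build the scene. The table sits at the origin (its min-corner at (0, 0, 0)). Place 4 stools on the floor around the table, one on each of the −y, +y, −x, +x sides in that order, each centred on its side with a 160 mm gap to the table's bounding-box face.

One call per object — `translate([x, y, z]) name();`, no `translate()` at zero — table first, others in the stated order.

table();
translate([280, -494, 0]) stool();
translate([280, 1020, 0]) stool();
translate([-454, 263, 0]) stool();
translate([1014, 263, 0]) stool();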